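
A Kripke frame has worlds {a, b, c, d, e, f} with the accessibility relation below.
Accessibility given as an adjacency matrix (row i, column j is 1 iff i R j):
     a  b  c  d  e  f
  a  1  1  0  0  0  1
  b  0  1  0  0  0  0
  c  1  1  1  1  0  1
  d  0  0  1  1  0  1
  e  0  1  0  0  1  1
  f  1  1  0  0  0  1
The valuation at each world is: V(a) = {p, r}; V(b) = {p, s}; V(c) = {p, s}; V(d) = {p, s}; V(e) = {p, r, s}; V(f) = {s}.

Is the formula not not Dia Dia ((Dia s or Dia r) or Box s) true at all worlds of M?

Recall that Box ψ holds at a world iff ψ holds at every accessible world, and Dia ψ holds iff ψ holds at some accessible world.
Let φ = not not Dia Dia ((Dia s or Dia r) or Box s). Evaluate φ at each world:
  a (successors {a, b, f}): φ is true.
  b (successors {b}): φ is true.
  c (successors {a, b, c, d, f}): φ is true.
  d (successors {c, d, f}): φ is true.
  e (successors {b, e, f}): φ is true.
  f (successors {a, b, f}): φ is true.
For instance, at e:
  At e: not Dia Dia ((Dia s or Dia r) or Box s) is false, so not not Dia Dia ((Dia s or Dia r) or Box s) is true.
    At e: Dia Dia ((Dia s or Dia r) or Box s) is true, so not Dia Dia ((Dia s or Dia r) or Box s) is false.
      At e: Dia Dia ((Dia s or Dia r) or Box s) requires Dia ((Dia s or Dia r) or Box s) at some successor in {b, e, f}.
        Dia ((Dia s or Dia r) or Box s) holds at b, so Dia Dia ((Dia s or Dia r) or Box s) is true at e.

Yes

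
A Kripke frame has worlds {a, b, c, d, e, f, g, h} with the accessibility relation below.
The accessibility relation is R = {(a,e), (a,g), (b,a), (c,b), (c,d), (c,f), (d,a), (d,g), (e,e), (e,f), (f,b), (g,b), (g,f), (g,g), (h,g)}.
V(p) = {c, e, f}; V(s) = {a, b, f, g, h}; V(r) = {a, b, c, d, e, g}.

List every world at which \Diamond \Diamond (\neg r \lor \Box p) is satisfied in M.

a, b, d, e, g, h

Let φ = \Diamond \Diamond (\neg r \lor \Box p). Evaluate φ at each world:
  a (successors {e, g}): φ is true.
  b (successors {a}): φ is true.
  c (successors {b, d, f}): φ is false.
  d (successors {a, g}): φ is true.
  e (successors {e, f}): φ is true.
  f (successors {b}): φ is false.
  g (successors {b, f, g}): φ is true.
  h (successors {g}): φ is true.
For instance, at g:
  At g: \Diamond \Diamond (\neg r \lor \Box p) requires \Diamond (\neg r \lor \Box p) at some successor in {b, f, g}.
    \Diamond (\neg r \lor \Box p) holds at g, so \Diamond \Diamond (\neg r \lor \Box p) is true at g.
      At g: \Diamond (\neg r \lor \Box p) requires \neg r \lor \Box p at some successor in {b, f, g}.
        \neg r \lor \Box p holds at f, so \Diamond (\neg r \lor \Box p) is true at g.
Satisfying worlds: {a, b, d, e, g, h}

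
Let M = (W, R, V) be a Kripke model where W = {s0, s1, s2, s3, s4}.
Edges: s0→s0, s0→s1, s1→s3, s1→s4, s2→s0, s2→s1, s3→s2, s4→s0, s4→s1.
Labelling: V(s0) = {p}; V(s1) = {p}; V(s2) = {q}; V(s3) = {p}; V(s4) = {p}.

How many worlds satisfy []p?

Let φ = []p. Evaluate φ at each world:
  s0 (successors {s0, s1}): φ is true.
  s1 (successors {s3, s4}): φ is true.
  s2 (successors {s0, s1}): φ is true.
  s3 (successors {s2}): φ is false.
  s4 (successors {s0, s1}): φ is true.
For instance, at s4:
  At s4: []p requires p at every successor {s0, s1}.
    At s0: p is true.
    At s1: p is true.
  So []p is true at s4.
Satisfying worlds: {s0, s1, s2, s4}

4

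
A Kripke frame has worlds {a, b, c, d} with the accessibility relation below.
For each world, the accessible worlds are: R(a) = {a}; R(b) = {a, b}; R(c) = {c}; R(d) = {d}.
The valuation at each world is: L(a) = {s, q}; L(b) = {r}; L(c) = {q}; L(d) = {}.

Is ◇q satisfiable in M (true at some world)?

Yes

Let φ = ◇q. Evaluate φ at each world:
  a (successors {a}): φ is true.
  b (successors {a, b}): φ is true.
  c (successors {c}): φ is true.
  d (successors {d}): φ is false.
Detail at a (witness):
  At a: ◇q requires q at some successor in {a}.
    q holds at a, so ◇q is true at a.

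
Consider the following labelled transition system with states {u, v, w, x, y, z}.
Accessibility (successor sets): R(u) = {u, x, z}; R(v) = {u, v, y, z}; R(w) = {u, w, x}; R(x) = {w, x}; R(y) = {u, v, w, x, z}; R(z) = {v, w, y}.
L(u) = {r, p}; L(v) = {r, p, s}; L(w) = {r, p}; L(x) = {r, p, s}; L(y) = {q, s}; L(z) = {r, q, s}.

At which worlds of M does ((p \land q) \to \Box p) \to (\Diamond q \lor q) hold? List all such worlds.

Let φ = ((p \land q) \to \Box p) \to (\Diamond q \lor q). Evaluate φ at each world:
  u (successors {u, x, z}): φ is true.
  v (successors {u, v, y, z}): φ is true.
  w (successors {u, w, x}): φ is false.
  x (successors {w, x}): φ is false.
  y (successors {u, v, w, x, z}): φ is true.
  z (successors {v, w, y}): φ is true.
For instance, at v:
  At v: (p \land q) \to \Box p is true, \Diamond q \lor q is true, so ((p \land q) \to \Box p) \to (\Diamond q \lor q) is true.
    At v: p \land q is false, \Box p is false, so (p \land q) \to \Box p is true.
      At v: \Box p requires p at every successor {u, v, y, z}.
        p fails at y, so \Box p is false at v.
    At v: \Diamond q is true, q is false, so \Diamond q \lor q is true.
      At v: \Diamond q requires q at some successor in {u, v, y, z}.
        q holds at y, so \Diamond q is true at v.
Satisfying worlds: {u, v, y, z}

u, v, y, z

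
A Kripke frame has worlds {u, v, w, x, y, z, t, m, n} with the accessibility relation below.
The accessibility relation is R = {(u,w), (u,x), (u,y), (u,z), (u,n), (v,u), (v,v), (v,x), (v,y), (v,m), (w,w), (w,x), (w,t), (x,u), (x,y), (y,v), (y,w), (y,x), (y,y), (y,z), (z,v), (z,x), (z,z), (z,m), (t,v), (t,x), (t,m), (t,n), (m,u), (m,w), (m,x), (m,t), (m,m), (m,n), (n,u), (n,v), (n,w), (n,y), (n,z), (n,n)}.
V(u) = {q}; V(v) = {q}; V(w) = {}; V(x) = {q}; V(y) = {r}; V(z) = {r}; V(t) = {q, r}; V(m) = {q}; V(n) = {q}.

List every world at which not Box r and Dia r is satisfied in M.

u, v, w, x, y, z, m, n

Let φ = not Box r and Dia r. Evaluate φ at each world:
  u (successors {w, x, y, z, n}): φ is true.
  v (successors {u, v, x, y, m}): φ is true.
  w (successors {w, x, t}): φ is true.
  x (successors {u, y}): φ is true.
  y (successors {v, w, x, y, z}): φ is true.
  z (successors {v, x, z, m}): φ is true.
  t (successors {v, x, m, n}): φ is false.
  m (successors {u, w, x, t, m, n}): φ is true.
  n (successors {u, v, w, y, z, n}): φ is true.
For instance, at m:
  At m: not Box r is true, Dia r is true, so not Box r and Dia r is true.
    At m: Box r is false, so not Box r is true.
      At m: Box r requires r at every successor {u, w, x, t, m, n}.
        r fails at u, so Box r is false at m.
    At m: Dia r requires r at some successor in {u, w, x, t, m, n}.
      r holds at t, so Dia r is true at m.
Satisfying worlds: {u, v, w, x, y, z, m, n}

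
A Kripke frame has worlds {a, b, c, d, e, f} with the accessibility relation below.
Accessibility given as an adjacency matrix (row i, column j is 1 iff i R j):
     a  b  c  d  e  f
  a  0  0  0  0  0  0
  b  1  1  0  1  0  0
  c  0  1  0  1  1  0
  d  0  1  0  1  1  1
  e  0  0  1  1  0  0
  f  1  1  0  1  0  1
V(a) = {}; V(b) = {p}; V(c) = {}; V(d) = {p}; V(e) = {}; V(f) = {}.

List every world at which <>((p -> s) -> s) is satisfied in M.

Recall that <>ψ holds at a world iff ψ holds at some accessible world.
Let φ = <>((p -> s) -> s). Evaluate φ at each world:
  a (successors ∅): φ is false.
  b (successors {a, b, d}): φ is true.
  c (successors {b, d, e}): φ is true.
  d (successors {b, d, e, f}): φ is true.
  e (successors {c, d}): φ is true.
  f (successors {a, b, d, f}): φ is true.
For instance, at e:
  At e: <>((p -> s) -> s) requires (p -> s) -> s at some successor in {c, d}.
    (p -> s) -> s holds at d, so <>((p -> s) -> s) is true at e.
Satisfying worlds: {b, c, d, e, f}

b, c, d, e, f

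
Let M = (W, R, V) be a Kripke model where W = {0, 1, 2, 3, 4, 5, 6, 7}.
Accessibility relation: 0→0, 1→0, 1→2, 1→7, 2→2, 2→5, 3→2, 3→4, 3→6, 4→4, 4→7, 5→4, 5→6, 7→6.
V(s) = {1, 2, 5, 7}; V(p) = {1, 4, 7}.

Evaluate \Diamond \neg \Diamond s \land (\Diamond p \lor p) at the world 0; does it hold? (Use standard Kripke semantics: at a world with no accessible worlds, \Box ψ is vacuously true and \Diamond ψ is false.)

Recall that \Diamond ψ holds at a world iff ψ holds at some accessible world.
At 0: \Diamond \neg \Diamond s is true, \Diamond p \lor p is false, so \Diamond \neg \Diamond s \land (\Diamond p \lor p) is false.
  At 0: \Diamond \neg \Diamond s requires \neg \Diamond s at some successor in {0}.
    \neg \Diamond s holds at 0, so \Diamond \neg \Diamond s is true at 0.
      At 0: \Diamond s is false, so \neg \Diamond s is true.
  At 0: \Diamond p is false, p is false, so \Diamond p \lor p is false.
    At 0: \Diamond p requires p at some successor in {0}.
      At 0: p is false.
    So \Diamond p is false at 0.

No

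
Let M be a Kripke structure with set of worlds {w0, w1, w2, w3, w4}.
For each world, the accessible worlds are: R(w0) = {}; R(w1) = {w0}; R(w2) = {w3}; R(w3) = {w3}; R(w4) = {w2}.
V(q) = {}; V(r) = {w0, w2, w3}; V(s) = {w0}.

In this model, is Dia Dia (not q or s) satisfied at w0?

No

Recall that Dia ψ holds at a world iff ψ holds at some accessible world.
At w0: no accessible worlds, so Dia Dia (not q or s) is false.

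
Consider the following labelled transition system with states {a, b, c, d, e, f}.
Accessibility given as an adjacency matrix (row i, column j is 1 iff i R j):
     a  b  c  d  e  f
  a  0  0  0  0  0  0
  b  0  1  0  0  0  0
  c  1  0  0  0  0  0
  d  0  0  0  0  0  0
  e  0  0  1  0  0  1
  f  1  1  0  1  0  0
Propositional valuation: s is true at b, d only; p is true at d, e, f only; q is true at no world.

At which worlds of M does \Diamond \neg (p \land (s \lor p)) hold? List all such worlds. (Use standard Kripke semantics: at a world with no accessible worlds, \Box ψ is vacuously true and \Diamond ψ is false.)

b, c, e, f

Recall that \Diamond ψ holds at a world iff ψ holds at some accessible world.
Let φ = \Diamond \neg (p \land (s \lor p)). Evaluate φ at each world:
  a (successors ∅): φ is false.
  b (successors {b}): φ is true.
  c (successors {a}): φ is true.
  d (successors ∅): φ is false.
  e (successors {c, f}): φ is true.
  f (successors {a, b, d}): φ is true.
For instance, at c:
  At c: \Diamond \neg (p \land (s \lor p)) requires \neg (p \land (s \lor p)) at some successor in {a}.
    \neg (p \land (s \lor p)) holds at a, so \Diamond \neg (p \land (s \lor p)) is true at c.
Satisfying worlds: {b, c, e, f}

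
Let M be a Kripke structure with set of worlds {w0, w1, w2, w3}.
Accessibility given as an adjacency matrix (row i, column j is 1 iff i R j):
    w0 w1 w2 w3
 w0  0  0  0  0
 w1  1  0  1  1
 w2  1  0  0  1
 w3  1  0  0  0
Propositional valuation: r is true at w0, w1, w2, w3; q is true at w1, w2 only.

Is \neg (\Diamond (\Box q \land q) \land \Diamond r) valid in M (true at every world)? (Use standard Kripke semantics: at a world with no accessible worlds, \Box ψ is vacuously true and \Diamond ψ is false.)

Yes

Recall that \Box ψ holds at a world iff ψ holds at every accessible world, and \Diamond ψ holds iff ψ holds at some accessible world.
Let φ = \neg (\Diamond (\Box q \land q) \land \Diamond r). Evaluate φ at each world:
  w0 (successors ∅): φ is true.
  w1 (successors {w0, w2, w3}): φ is true.
  w2 (successors {w0, w3}): φ is true.
  w3 (successors {w0}): φ is true.
For instance, at w2:
  At w2: \Diamond (\Box q \land q) \land \Diamond r is false, so \neg (\Diamond (\Box q \land q) \land \Diamond r) is true.
    At w2: \Diamond (\Box q \land q) is false, \Diamond r is true, so \Diamond (\Box q \land q) \land \Diamond r is false.
      At w2: \Diamond (\Box q \land q) requires \Box q \land q at some successor in {w0, w3}.
        At w0: \Box q \land q is false.
        At w3: \Box q \land q is false.
      So \Diamond (\Box q \land q) is false at w2.
      At w2: \Diamond r requires r at some successor in {w0, w3}.
        r holds at w0, so \Diamond r is true at w2.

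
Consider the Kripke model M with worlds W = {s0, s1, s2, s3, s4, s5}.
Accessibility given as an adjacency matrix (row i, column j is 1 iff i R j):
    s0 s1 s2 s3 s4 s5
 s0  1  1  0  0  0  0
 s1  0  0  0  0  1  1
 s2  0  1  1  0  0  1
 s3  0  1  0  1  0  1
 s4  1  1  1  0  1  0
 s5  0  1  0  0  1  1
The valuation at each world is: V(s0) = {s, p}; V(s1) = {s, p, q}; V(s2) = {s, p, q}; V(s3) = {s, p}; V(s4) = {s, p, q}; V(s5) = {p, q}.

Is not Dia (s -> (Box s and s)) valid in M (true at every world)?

No

Let φ = not Dia (s -> (Box s and s)). Evaluate φ at each world:
  s0 (successors {s0, s1}): φ is false.
  s1 (successors {s4, s5}): φ is false.
  s2 (successors {s1, s2, s5}): φ is false.
  s3 (successors {s1, s3, s5}): φ is false.
  s4 (successors {s0, s1, s2, s4}): φ is false.
  s5 (successors {s1, s4, s5}): φ is false.
Detail at s0 (counterexample):
  At s0: Dia (s -> (Box s and s)) is true, so not Dia (s -> (Box s and s)) is false.
    At s0: Dia (s -> (Box s and s)) requires s -> (Box s and s) at some successor in {s0, s1}.
      s -> (Box s and s) holds at s0, so Dia (s -> (Box s and s)) is true at s0.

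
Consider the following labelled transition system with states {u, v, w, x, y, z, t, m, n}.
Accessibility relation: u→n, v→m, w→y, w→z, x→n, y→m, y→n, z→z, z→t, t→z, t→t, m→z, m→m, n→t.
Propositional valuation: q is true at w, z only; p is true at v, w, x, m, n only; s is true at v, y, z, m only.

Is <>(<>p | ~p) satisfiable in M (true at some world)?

Recall that <>ψ holds at a world iff ψ holds at some accessible world.
Let φ = <>(<>p | ~p). Evaluate φ at each world:
  u (successors {n}): φ is false.
  v (successors {m}): φ is true.
  w (successors {y, z}): φ is true.
  x (successors {n}): φ is false.
  y (successors {m, n}): φ is true.
  z (successors {z, t}): φ is true.
  t (successors {z, t}): φ is true.
  m (successors {z, m}): φ is true.
  n (successors {t}): φ is true.
Detail at v (witness):
  At v: <>(<>p | ~p) requires <>p | ~p at some successor in {m}.
    <>p | ~p holds at m, so <>(<>p | ~p) is true at v.
      At m: <>p is true, ~p is false, so <>p | ~p is true.

Yes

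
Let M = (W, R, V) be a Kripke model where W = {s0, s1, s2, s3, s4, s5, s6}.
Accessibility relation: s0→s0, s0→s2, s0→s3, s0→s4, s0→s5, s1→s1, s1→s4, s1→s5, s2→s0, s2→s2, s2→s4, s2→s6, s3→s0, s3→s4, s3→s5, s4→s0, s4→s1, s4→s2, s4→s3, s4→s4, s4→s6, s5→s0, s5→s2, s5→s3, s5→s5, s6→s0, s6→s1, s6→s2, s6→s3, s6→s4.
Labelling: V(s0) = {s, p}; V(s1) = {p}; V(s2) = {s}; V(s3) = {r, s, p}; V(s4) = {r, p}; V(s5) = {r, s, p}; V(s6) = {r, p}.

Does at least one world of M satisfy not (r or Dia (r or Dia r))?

Let φ = not (r or Dia (r or Dia r)). Evaluate φ at each world:
  s0 (successors {s0, s2, s3, s4, s5}): φ is false.
  s1 (successors {s1, s4, s5}): φ is false.
  s2 (successors {s0, s2, s4, s6}): φ is false.
  s3 (successors {s0, s4, s5}): φ is false.
  s4 (successors {s0, s1, s2, s3, s4, s6}): φ is false.
  s5 (successors {s0, s2, s3, s5}): φ is false.
  s6 (successors {s0, s1, s2, s3, s4}): φ is false.
For instance, at s2:
  At s2: r or Dia (r or Dia r) is true, so not (r or Dia (r or Dia r)) is false.
    At s2: r is false, Dia (r or Dia r) is true, so r or Dia (r or Dia r) is true.
      At s2: Dia (r or Dia r) requires r or Dia r at some successor in {s0, s2, s4, s6}.
        r or Dia r holds at s0, so Dia (r or Dia r) is true at s2.

No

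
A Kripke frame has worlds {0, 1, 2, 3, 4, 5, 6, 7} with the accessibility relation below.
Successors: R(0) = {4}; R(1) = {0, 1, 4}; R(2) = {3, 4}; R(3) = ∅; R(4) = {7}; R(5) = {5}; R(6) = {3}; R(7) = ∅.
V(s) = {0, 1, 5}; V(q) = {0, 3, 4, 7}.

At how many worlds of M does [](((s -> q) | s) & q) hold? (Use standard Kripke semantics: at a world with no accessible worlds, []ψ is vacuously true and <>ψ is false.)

Recall that []ψ holds at a world iff ψ holds at every accessible world, and <>ψ holds iff ψ holds at some accessible world.
Let φ = [](((s -> q) | s) & q). Evaluate φ at each world:
  0 (successors {4}): φ is true.
  1 (successors {0, 1, 4}): φ is false.
  2 (successors {3, 4}): φ is true.
  3 (successors ∅): φ is true.
  4 (successors {7}): φ is true.
  5 (successors {5}): φ is false.
  6 (successors {3}): φ is true.
  7 (successors ∅): φ is true.
For instance, at 4:
  At 4: [](((s -> q) | s) & q) requires ((s -> q) | s) & q at every successor {7}.
    At 7: ((s -> q) | s) & q is true.
  So [](((s -> q) | s) & q) is true at 4.
Satisfying worlds: {0, 2, 3, 4, 6, 7}

6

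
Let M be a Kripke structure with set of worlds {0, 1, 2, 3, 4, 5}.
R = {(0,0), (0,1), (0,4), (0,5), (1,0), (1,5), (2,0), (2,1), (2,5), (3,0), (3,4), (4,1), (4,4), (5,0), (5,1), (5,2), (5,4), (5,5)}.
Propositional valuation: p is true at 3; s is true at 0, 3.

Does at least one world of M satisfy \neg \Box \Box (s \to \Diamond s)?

Let φ = \neg \Box \Box (s \to \Diamond s). Evaluate φ at each world:
  0 (successors {0, 1, 4, 5}): φ is false.
  1 (successors {0, 5}): φ is false.
  2 (successors {0, 1, 5}): φ is false.
  3 (successors {0, 4}): φ is false.
  4 (successors {1, 4}): φ is false.
  5 (successors {0, 1, 2, 4, 5}): φ is false.
For instance, at 3:
  At 3: \Box \Box (s \to \Diamond s) is true, so \neg \Box \Box (s \to \Diamond s) is false.
    At 3: \Box \Box (s \to \Diamond s) requires \Box (s \to \Diamond s) at every successor {0, 4}.
      At 0: \Box (s \to \Diamond s) is true.
      At 4: \Box (s \to \Diamond s) is true.
    So \Box \Box (s \to \Diamond s) is true at 3.

No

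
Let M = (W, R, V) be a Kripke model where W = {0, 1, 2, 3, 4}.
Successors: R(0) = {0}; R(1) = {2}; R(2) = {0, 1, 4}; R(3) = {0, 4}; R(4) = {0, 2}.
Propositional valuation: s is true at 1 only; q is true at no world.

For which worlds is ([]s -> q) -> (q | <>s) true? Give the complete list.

2

Let φ = ([]s -> q) -> (q | <>s). Evaluate φ at each world:
  0 (successors {0}): φ is false.
  1 (successors {2}): φ is false.
  2 (successors {0, 1, 4}): φ is true.
  3 (successors {0, 4}): φ is false.
  4 (successors {0, 2}): φ is false.
For instance, at 0:
  At 0: []s -> q is true, q | <>s is false, so ([]s -> q) -> (q | <>s) is false.
    At 0: []s is false, q is false, so []s -> q is true.
      At 0: []s requires s at every successor {0}.
        s fails at 0, so []s is false at 0.
    At 0: q is false, <>s is false, so q | <>s is false.
      At 0: <>s requires s at some successor in {0}.
        At 0: s is false.
      So <>s is false at 0.
Satisfying worlds: {2}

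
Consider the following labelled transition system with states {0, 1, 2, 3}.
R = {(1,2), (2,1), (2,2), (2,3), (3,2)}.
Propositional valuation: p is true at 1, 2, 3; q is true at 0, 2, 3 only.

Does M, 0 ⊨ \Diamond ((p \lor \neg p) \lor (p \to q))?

At 0: no accessible worlds, so \Diamond ((p \lor \neg p) \lor (p \to q)) is false.

No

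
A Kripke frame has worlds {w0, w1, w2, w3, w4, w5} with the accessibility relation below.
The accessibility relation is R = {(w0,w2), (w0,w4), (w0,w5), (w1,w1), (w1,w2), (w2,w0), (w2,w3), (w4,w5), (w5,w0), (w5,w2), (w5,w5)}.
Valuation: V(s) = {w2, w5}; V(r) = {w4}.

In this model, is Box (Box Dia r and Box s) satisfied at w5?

No

Recall that Box ψ holds at a world iff ψ holds at every accessible world, and Dia ψ holds iff ψ holds at some accessible world.
At w5: Box (Box Dia r and Box s) requires Box Dia r and Box s at every successor {w0, w2, w5}.
  Box Dia r and Box s fails at w0, so Box (Box Dia r and Box s) is false at w5.
    At w0: Box Dia r is false, Box s is false, so Box Dia r and Box s is false.
      At w0: Box Dia r requires Dia r at every successor {w2, w4, w5}.
        Dia r fails at w2, so Box Dia r is false at w0.
      At w0: Box s requires s at every successor {w2, w4, w5}.
        s fails at w4, so Box s is false at w0.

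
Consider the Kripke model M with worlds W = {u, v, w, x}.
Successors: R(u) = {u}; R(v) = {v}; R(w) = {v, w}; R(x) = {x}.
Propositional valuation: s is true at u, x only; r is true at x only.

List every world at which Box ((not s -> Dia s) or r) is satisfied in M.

Recall that Box ψ holds at a world iff ψ holds at every accessible world, and Dia ψ holds iff ψ holds at some accessible world.
Let φ = Box ((not s -> Dia s) or r). Evaluate φ at each world:
  u (successors {u}): φ is true.
  v (successors {v}): φ is false.
  w (successors {v, w}): φ is false.
  x (successors {x}): φ is true.
For instance, at v:
  At v: Box ((not s -> Dia s) or r) requires (not s -> Dia s) or r at every successor {v}.
    (not s -> Dia s) or r fails at v, so Box ((not s -> Dia s) or r) is false at v.
      At v: not s -> Dia s is false, r is false, so (not s -> Dia s) or r is false.
Satisfying worlds: {u, x}

u, x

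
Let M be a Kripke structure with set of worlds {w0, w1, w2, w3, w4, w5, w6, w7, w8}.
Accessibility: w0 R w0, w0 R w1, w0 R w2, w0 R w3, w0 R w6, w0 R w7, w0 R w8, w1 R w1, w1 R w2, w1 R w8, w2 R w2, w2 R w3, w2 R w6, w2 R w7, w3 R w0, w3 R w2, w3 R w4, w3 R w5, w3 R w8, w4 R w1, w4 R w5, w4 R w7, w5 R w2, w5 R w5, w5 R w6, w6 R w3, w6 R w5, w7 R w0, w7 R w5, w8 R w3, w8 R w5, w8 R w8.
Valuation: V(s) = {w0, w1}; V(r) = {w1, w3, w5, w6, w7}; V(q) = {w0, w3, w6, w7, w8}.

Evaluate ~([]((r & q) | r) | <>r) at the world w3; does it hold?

No

At w3: []((r & q) | r) | <>r is true, so ~([]((r & q) | r) | <>r) is false.
  At w3: []((r & q) | r) is false, <>r is true, so []((r & q) | r) | <>r is true.
    At w3: []((r & q) | r) requires (r & q) | r at every successor {w0, w2, w4, w5, w8}.
      (r & q) | r fails at w0, so []((r & q) | r) is false at w3.
    At w3: <>r requires r at some successor in {w0, w2, w4, w5, w8}.
      r holds at w5, so <>r is true at w3.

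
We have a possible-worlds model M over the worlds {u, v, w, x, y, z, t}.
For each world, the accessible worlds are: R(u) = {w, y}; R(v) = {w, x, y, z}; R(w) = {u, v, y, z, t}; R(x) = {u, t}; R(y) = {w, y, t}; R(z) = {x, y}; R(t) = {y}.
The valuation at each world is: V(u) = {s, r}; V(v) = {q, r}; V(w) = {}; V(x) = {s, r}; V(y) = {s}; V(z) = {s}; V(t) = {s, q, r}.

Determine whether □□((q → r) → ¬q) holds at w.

At w: □□((q → r) → ¬q) requires □((q → r) → ¬q) at every successor {u, v, y, z, t}.
  □((q → r) → ¬q) fails at y, so □□((q → r) → ¬q) is false at w.
    At y: □((q → r) → ¬q) requires (q → r) → ¬q at every successor {w, y, t}.
      (q → r) → ¬q fails at t, so □((q → r) → ¬q) is false at y.

No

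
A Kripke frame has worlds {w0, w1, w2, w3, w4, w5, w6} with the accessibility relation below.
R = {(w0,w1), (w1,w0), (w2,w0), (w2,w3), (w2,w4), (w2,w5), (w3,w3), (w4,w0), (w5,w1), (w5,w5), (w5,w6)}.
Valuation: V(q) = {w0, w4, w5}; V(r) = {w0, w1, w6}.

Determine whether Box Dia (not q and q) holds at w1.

At w1: Box Dia (not q and q) requires Dia (not q and q) at every successor {w0}.
  Dia (not q and q) fails at w0, so Box Dia (not q and q) is false at w1.
    At w0: Dia (not q and q) requires not q and q at some successor in {w1}.
      At w1: not q and q is false.
    So Dia (not q and q) is false at w0.

No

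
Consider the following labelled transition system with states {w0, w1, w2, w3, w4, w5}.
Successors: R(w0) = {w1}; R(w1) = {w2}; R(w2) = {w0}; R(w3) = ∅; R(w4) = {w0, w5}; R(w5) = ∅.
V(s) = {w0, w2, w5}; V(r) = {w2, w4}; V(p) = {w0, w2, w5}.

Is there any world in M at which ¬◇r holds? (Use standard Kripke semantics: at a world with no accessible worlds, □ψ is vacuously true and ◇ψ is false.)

Yes

Recall that ◇ψ holds at a world iff ψ holds at some accessible world.
Let φ = ¬◇r. Evaluate φ at each world:
  w0 (successors {w1}): φ is true.
  w1 (successors {w2}): φ is false.
  w2 (successors {w0}): φ is true.
  w3 (successors ∅): φ is true.
  w4 (successors {w0, w5}): φ is true.
  w5 (successors ∅): φ is true.
Detail at w0 (witness):
  At w0: ◇r is false, so ¬◇r is true.
    At w0: ◇r requires r at some successor in {w1}.
      At w1: r is false.
    So ◇r is false at w0.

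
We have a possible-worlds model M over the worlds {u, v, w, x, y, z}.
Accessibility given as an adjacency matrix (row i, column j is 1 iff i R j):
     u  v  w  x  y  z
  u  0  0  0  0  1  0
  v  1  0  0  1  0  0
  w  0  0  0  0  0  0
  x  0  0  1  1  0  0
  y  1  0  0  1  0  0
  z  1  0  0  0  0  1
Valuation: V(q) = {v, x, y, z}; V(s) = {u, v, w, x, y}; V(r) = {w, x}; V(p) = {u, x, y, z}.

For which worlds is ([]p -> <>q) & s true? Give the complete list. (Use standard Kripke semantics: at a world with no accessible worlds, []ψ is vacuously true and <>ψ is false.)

u, v, x, y

Let φ = ([]p -> <>q) & s. Evaluate φ at each world:
  u (successors {y}): φ is true.
  v (successors {u, x}): φ is true.
  w (successors ∅): φ is false.
  x (successors {w, x}): φ is true.
  y (successors {u, x}): φ is true.
  z (successors {u, z}): φ is false.
For instance, at z:
  At z: []p -> <>q is true, s is false, so ([]p -> <>q) & s is false.
    At z: []p is true, <>q is true, so []p -> <>q is true.
      At z: []p requires p at every successor {u, z}.
        At u: p is true.
        At z: p is true.
      So []p is true at z.
      At z: <>q requires q at some successor in {u, z}.
        q holds at z, so <>q is true at z.
Satisfying worlds: {u, v, x, y}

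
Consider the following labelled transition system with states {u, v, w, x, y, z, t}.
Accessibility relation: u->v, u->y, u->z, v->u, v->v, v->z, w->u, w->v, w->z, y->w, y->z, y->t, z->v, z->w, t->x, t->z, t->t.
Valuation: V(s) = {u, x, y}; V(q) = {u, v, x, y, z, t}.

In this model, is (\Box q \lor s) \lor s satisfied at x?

At x: \Box q \lor s is true, s is true, so (\Box q \lor s) \lor s is true.
  At x: \Box q is true, s is true, so \Box q \lor s is true.
    At x: no accessible worlds, so \Box q holds vacuously.

Yes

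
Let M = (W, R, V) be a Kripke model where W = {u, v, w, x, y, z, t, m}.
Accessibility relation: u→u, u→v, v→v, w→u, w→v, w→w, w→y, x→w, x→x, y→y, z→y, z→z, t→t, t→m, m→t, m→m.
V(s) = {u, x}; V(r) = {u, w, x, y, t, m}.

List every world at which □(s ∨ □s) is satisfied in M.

Let φ = □(s ∨ □s). Evaluate φ at each world:
  u (successors {u, v}): φ is false.
  v (successors {v}): φ is false.
  w (successors {u, v, w, y}): φ is false.
  x (successors {w, x}): φ is false.
  y (successors {y}): φ is false.
  z (successors {y, z}): φ is false.
  t (successors {t, m}): φ is false.
  m (successors {t, m}): φ is false.
For instance, at x:
  At x: □(s ∨ □s) requires s ∨ □s at every successor {w, x}.
    s ∨ □s fails at w, so □(s ∨ □s) is false at x.
      At w: s is false, □s is false, so s ∨ □s is false.
Satisfying worlds: none.

none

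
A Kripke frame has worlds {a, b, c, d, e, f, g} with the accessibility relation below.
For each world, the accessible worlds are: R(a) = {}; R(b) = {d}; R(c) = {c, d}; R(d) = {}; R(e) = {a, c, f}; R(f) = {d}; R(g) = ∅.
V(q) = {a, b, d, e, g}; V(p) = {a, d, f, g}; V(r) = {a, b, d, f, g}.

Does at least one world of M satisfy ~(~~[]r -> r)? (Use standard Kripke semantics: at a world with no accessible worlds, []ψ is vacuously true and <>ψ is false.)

No

Recall that []ψ holds at a world iff ψ holds at every accessible world, and <>ψ holds iff ψ holds at some accessible world.
Let φ = ~(~~[]r -> r). Evaluate φ at each world:
  a (successors ∅): φ is false.
  b (successors {d}): φ is false.
  c (successors {c, d}): φ is false.
  d (successors ∅): φ is false.
  e (successors {a, c, f}): φ is false.
  f (successors {d}): φ is false.
  g (successors ∅): φ is false.
For instance, at c:
  At c: ~~[]r -> r is true, so ~(~~[]r -> r) is false.
    At c: ~~[]r is false, r is false, so ~~[]r -> r is true.
      At c: ~[]r is true, so ~~[]r is false.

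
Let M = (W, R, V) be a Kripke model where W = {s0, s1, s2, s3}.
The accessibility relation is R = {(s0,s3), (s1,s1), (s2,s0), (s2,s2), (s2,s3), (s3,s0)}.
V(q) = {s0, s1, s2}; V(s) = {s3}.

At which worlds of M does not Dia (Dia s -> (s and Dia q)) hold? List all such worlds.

Let φ = not Dia (Dia s -> (s and Dia q)). Evaluate φ at each world:
  s0 (successors {s3}): φ is false.
  s1 (successors {s1}): φ is false.
  s2 (successors {s0, s2, s3}): φ is false.
  s3 (successors {s0}): φ is true.
For instance, at s1:
  At s1: Dia (Dia s -> (s and Dia q)) is true, so not Dia (Dia s -> (s and Dia q)) is false.
    At s1: Dia (Dia s -> (s and Dia q)) requires Dia s -> (s and Dia q) at some successor in {s1}.
      Dia s -> (s and Dia q) holds at s1, so Dia (Dia s -> (s and Dia q)) is true at s1.
Satisfying worlds: {s3}

s3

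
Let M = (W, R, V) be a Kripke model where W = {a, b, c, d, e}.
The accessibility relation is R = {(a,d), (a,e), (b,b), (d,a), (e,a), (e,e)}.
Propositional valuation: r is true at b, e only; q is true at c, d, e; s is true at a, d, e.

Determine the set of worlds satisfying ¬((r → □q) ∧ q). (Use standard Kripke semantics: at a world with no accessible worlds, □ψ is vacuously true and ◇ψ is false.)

a, b, e

Let φ = ¬((r → □q) ∧ q). Evaluate φ at each world:
  a (successors {d, e}): φ is true.
  b (successors {b}): φ is true.
  c (successors ∅): φ is false.
  d (successors {a}): φ is false.
  e (successors {a, e}): φ is true.
For instance, at d:
  At d: (r → □q) ∧ q is true, so ¬((r → □q) ∧ q) is false.
    At d: r → □q is true, q is true, so (r → □q) ∧ q is true.
      At d: r is false, □q is false, so r → □q is true.
Satisfying worlds: {a, b, e}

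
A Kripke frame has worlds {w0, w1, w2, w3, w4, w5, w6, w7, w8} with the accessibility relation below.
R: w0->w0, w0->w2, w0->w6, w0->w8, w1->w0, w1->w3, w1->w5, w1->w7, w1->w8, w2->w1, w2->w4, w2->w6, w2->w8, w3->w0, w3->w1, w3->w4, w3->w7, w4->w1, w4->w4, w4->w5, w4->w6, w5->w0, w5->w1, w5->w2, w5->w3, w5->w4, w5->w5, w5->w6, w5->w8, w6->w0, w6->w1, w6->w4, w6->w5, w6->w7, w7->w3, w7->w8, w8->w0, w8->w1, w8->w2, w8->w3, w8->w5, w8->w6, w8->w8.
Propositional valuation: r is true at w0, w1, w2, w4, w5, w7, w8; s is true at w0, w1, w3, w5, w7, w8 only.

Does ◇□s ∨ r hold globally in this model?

Let φ = ◇□s ∨ r. Evaluate φ at each world:
  w0 (successors {w0, w2, w6, w8}): φ is true.
  w1 (successors {w0, w3, w5, w7, w8}): φ is true.
  w2 (successors {w1, w4, w6, w8}): φ is true.
  w3 (successors {w0, w1, w4, w7}): φ is true.
  w4 (successors {w1, w4, w5, w6}): φ is true.
  w5 (successors {w0, w1, w2, w3, w4, w5, w6, w8}): φ is true.
  w6 (successors {w0, w1, w4, w5, w7}): φ is true.
  w7 (successors {w3, w8}): φ is true.
  w8 (successors {w0, w1, w2, w3, w5, w6, w8}): φ is true.
For instance, at w8:
  At w8: ◇□s is true, r is true, so ◇□s ∨ r is true.
    At w8: ◇□s requires □s at some successor in {w0, w1, w2, w3, w5, w6, w8}.
      □s holds at w1, so ◇□s is true at w8.

Yes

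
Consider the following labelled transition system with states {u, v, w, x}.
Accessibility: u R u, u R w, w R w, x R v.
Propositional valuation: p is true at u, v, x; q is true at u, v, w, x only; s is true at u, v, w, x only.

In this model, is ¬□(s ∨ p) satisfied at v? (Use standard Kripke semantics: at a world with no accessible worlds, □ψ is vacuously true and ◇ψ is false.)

Recall that □ψ holds at a world iff ψ holds at every accessible world, and ◇ψ holds iff ψ holds at some accessible world.
At v: □(s ∨ p) is true, so ¬□(s ∨ p) is false.
  At v: no accessible worlds, so □(s ∨ p) holds vacuously.

No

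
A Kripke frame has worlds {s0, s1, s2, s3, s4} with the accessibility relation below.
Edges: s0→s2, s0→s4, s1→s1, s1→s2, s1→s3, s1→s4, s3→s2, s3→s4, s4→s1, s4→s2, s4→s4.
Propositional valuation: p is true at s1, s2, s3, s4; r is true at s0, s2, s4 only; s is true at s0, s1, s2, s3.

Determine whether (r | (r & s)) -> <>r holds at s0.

Yes

At s0: r | (r & s) is true, <>r is true, so (r | (r & s)) -> <>r is true.
  At s0: <>r requires r at some successor in {s2, s4}.
    r holds at s2, so <>r is true at s0.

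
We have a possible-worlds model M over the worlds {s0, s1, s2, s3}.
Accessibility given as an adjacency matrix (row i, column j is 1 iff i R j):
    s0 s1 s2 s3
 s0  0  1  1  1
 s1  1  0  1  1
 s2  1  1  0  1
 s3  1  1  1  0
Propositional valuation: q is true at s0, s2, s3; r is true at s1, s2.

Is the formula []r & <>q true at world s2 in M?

At s2: []r is false, <>q is true, so []r & <>q is false.
  At s2: []r requires r at every successor {s0, s1, s3}.
    r fails at s0, so []r is false at s2.
  At s2: <>q requires q at some successor in {s0, s1, s3}.
    q holds at s0, so <>q is true at s2.

No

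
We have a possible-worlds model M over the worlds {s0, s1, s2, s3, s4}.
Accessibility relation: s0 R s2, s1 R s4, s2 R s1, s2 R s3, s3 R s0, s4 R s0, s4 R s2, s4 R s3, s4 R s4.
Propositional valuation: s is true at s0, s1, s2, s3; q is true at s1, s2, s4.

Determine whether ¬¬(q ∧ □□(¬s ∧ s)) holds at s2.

At s2: ¬(q ∧ □□(¬s ∧ s)) is true, so ¬¬(q ∧ □□(¬s ∧ s)) is false.
  At s2: q ∧ □□(¬s ∧ s) is false, so ¬(q ∧ □□(¬s ∧ s)) is true.
    At s2: q is true, □□(¬s ∧ s) is false, so q ∧ □□(¬s ∧ s) is false.
      At s2: □□(¬s ∧ s) requires □(¬s ∧ s) at every successor {s1, s3}.
        □(¬s ∧ s) fails at s1, so □□(¬s ∧ s) is false at s2.

No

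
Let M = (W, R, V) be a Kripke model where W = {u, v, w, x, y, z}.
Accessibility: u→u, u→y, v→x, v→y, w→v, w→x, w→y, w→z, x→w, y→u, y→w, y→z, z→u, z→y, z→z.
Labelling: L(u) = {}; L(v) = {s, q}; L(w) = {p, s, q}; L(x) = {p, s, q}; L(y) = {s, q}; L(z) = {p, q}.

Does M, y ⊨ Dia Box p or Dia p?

Yes

Recall that Box ψ holds at a world iff ψ holds at every accessible world, and Dia ψ holds iff ψ holds at some accessible world.
At y: Dia Box p is false, Dia p is true, so Dia Box p or Dia p is true.
  At y: Dia Box p requires Box p at some successor in {u, w, z}.
    At u: Box p is false.
    At w: Box p is false.
    At z: Box p is false.
  So Dia Box p is false at y.
  At y: Dia p requires p at some successor in {u, w, z}.
    p holds at w, so Dia p is true at y.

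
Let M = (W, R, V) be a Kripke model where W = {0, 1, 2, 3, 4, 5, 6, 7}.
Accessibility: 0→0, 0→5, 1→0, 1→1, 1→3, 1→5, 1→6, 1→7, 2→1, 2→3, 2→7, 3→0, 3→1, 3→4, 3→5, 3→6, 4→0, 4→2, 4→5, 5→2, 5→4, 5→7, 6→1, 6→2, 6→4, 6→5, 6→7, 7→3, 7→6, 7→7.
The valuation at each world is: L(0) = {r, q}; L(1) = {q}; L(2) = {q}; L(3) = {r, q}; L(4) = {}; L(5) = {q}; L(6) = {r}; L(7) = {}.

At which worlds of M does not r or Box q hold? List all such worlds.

Let φ = not r or Box q. Evaluate φ at each world:
  0 (successors {0, 5}): φ is true.
  1 (successors {0, 1, 3, 5, 6, 7}): φ is true.
  2 (successors {1, 3, 7}): φ is true.
  3 (successors {0, 1, 4, 5, 6}): φ is false.
  4 (successors {0, 2, 5}): φ is true.
  5 (successors {2, 4, 7}): φ is true.
  6 (successors {1, 2, 4, 5, 7}): φ is false.
  7 (successors {3, 6, 7}): φ is true.
For instance, at 5:
  At 5: not r is true, Box q is false, so not r or Box q is true.
    At 5: Box q requires q at every successor {2, 4, 7}.
      q fails at 4, so Box q is false at 5.
Satisfying worlds: {0, 1, 2, 4, 5, 7}

0, 1, 2, 4, 5, 7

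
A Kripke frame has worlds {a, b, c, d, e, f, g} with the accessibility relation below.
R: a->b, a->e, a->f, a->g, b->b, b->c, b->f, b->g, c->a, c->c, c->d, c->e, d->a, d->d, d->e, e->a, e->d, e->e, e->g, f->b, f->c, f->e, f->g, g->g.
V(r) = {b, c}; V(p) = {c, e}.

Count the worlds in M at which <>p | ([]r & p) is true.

Let φ = <>p | ([]r & p). Evaluate φ at each world:
  a (successors {b, e, f, g}): φ is true.
  b (successors {b, c, f, g}): φ is true.
  c (successors {a, c, d, e}): φ is true.
  d (successors {a, d, e}): φ is true.
  e (successors {a, d, e, g}): φ is true.
  f (successors {b, c, e, g}): φ is true.
  g (successors {g}): φ is false.
For instance, at d:
  At d: <>p is true, []r & p is false, so <>p | ([]r & p) is true.
    At d: <>p requires p at some successor in {a, d, e}.
      p holds at e, so <>p is true at d.
    At d: []r is false, p is false, so []r & p is false.
      At d: []r requires r at every successor {a, d, e}.
        r fails at a, so []r is false at d.
Satisfying worlds: {a, b, c, d, e, f}

6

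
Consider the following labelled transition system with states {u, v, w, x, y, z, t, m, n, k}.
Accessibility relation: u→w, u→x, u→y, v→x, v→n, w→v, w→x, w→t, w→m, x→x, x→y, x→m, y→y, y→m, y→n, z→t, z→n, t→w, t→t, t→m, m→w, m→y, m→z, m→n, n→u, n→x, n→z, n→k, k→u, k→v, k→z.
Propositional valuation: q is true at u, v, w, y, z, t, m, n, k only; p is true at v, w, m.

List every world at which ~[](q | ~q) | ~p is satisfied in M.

u, x, y, z, t, n, k

Recall that []ψ holds at a world iff ψ holds at every accessible world, and <>ψ holds iff ψ holds at some accessible world.
Let φ = ~[](q | ~q) | ~p. Evaluate φ at each world:
  u (successors {w, x, y}): φ is true.
  v (successors {x, n}): φ is false.
  w (successors {v, x, t, m}): φ is false.
  x (successors {x, y, m}): φ is true.
  y (successors {y, m, n}): φ is true.
  z (successors {t, n}): φ is true.
  t (successors {w, t, m}): φ is true.
  m (successors {w, y, z, n}): φ is false.
  n (successors {u, x, z, k}): φ is true.
  k (successors {u, v, z}): φ is true.
For instance, at n:
  At n: ~[](q | ~q) is false, ~p is true, so ~[](q | ~q) | ~p is true.
    At n: [](q | ~q) is true, so ~[](q | ~q) is false.
      At n: [](q | ~q) requires q | ~q at every successor {u, x, z, k}.
        At u: q | ~q is true.
        At x: q | ~q is true.
        At z: q | ~q is true.
        At k: q | ~q is true.
      So [](q | ~q) is true at n.
Satisfying worlds: {u, x, y, z, t, n, k}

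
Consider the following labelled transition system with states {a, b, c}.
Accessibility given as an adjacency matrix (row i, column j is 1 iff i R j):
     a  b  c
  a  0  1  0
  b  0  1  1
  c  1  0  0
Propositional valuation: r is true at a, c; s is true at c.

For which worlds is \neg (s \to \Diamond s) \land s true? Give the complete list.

Recall that \Diamond ψ holds at a world iff ψ holds at some accessible world.
Let φ = \neg (s \to \Diamond s) \land s. Evaluate φ at each world:
  a (successors {b}): φ is false.
  b (successors {b, c}): φ is false.
  c (successors {a}): φ is true.
For instance, at a:
  At a: \neg (s \to \Diamond s) is false, s is false, so \neg (s \to \Diamond s) \land s is false.
    At a: s \to \Diamond s is true, so \neg (s \to \Diamond s) is false.
      At a: s is false, \Diamond s is false, so s \to \Diamond s is true.
Satisfying worlds: {c}

c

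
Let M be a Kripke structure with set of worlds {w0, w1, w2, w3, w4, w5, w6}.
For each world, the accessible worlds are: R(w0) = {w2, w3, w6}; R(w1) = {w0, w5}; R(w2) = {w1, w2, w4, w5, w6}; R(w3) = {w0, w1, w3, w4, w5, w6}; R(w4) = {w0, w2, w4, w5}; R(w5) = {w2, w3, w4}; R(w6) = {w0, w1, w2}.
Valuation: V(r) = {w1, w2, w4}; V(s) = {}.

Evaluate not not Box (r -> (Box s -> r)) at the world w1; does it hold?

Yes

At w1: not Box (r -> (Box s -> r)) is false, so not not Box (r -> (Box s -> r)) is true.
  At w1: Box (r -> (Box s -> r)) is true, so not Box (r -> (Box s -> r)) is false.
    At w1: Box (r -> (Box s -> r)) requires r -> (Box s -> r) at every successor {w0, w5}.
      At w0: r -> (Box s -> r) is true.
      At w5: r -> (Box s -> r) is true.
    So Box (r -> (Box s -> r)) is true at w1.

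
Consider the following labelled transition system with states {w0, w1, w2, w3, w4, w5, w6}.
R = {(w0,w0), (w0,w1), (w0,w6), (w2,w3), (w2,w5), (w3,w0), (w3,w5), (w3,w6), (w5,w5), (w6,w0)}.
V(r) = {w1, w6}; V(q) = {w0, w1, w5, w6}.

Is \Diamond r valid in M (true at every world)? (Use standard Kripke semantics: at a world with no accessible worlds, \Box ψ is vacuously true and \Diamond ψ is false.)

No

Recall that \Diamond ψ holds at a world iff ψ holds at some accessible world.
Let φ = \Diamond r. Evaluate φ at each world:
  w0 (successors {w0, w1, w6}): φ is true.
  w1 (successors ∅): φ is false.
  w2 (successors {w3, w5}): φ is false.
  w3 (successors {w0, w5, w6}): φ is true.
  w4 (successors ∅): φ is false.
  w5 (successors {w5}): φ is false.
  w6 (successors {w0}): φ is false.
Detail at w1 (counterexample):
  At w1: no accessible worlds, so \Diamond r is false.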